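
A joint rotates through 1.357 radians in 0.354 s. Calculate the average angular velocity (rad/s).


omega = delta_theta / delta_t
omega = 1.357 / 0.354
omega = 3.8333


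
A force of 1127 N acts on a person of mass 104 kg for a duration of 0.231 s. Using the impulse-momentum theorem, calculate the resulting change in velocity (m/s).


J = F * dt = 1127 * 0.231 = 260.3370 N*s
delta_v = J / m
delta_v = 260.3370 / 104
delta_v = 2.5032


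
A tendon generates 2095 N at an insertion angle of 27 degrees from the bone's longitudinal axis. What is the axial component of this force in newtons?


F_eff = F_tendon * cos(theta)
theta = 27 deg = 0.4712 rad
cos(theta) = 0.8910
F_eff = 2095 * 0.8910
F_eff = 1866.6587


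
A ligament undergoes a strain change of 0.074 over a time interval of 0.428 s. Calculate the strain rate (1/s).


strain_rate = delta_strain / delta_t
strain_rate = 0.074 / 0.428
strain_rate = 0.1729


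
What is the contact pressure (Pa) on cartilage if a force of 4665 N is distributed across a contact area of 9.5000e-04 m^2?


P = F / A
P = 4665 / 9.5000e-04
P = 4.9105e+06


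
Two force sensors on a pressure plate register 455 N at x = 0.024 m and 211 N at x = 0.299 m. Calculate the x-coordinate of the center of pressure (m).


COP_x = (F1*x1 + F2*x2) / (F1 + F2)
COP_x = (455*0.024 + 211*0.299) / (455 + 211)
Numerator = 74.0090
Denominator = 666
COP_x = 0.1111


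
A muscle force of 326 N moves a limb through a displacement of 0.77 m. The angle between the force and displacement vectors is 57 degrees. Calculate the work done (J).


W = F * d * cos(theta)
theta = 57 deg = 0.9948 rad
cos(theta) = 0.5446
W = 326 * 0.77 * 0.5446
W = 136.7153


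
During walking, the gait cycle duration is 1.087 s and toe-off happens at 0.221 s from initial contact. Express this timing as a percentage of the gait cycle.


pct = (event_time / cycle_time) * 100
pct = (0.221 / 1.087) * 100
ratio = 0.2033
pct = 20.3312


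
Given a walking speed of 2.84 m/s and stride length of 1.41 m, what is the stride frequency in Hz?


f = v / stride_length
f = 2.84 / 1.41
f = 2.0142


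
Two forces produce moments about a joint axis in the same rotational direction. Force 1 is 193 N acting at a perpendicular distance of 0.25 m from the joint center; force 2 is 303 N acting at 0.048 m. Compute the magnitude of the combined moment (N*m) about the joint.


M = F1 * d1 + F2 * d2
M = 193 * 0.25 + 303 * 0.048
M = 48.2500 + 14.5440
M = 62.7940


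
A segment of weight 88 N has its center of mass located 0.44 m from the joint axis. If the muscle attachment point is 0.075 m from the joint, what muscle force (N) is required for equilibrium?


F_muscle = W * d_load / d_muscle
F_muscle = 88 * 0.44 / 0.075
Numerator = 38.7200
F_muscle = 516.2667


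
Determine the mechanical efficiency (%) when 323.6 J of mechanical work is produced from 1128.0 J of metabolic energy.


eta = (W_mech / E_meta) * 100
eta = (323.6 / 1128.0) * 100
ratio = 0.2869
eta = 28.6879


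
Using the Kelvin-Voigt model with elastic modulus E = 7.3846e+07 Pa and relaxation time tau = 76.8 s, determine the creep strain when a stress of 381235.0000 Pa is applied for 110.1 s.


epsilon(t) = (sigma/E) * (1 - exp(-t/tau))
sigma/E = 381235.0000 / 7.3846e+07 = 0.0052
exp(-t/tau) = exp(-110.1 / 76.8) = 0.2385
epsilon = 0.0052 * (1 - 0.2385)
epsilon = 0.0039


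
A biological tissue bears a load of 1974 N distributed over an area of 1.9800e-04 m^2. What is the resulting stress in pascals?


stress = F / A
stress = 1974 / 1.9800e-04
stress = 9.9697e+06


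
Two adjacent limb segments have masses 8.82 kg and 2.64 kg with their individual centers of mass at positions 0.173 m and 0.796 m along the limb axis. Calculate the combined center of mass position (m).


COM = (m1*x1 + m2*x2) / (m1 + m2)
COM = (8.82*0.173 + 2.64*0.796) / (8.82 + 2.64)
Numerator = 3.6273
Denominator = 11.4600
COM = 0.3165


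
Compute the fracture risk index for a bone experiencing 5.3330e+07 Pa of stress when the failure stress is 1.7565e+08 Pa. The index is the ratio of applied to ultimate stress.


FRI = applied / ultimate
FRI = 5.3330e+07 / 1.7565e+08
FRI = 0.3036


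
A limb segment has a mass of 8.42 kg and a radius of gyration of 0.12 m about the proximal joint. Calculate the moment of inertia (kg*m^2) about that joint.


I = m * k^2
I = 8.42 * 0.12^2
k^2 = 0.0144
I = 0.1212


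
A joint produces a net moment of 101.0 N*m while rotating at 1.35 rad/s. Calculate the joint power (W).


P = M * omega
P = 101.0 * 1.35
P = 136.3500


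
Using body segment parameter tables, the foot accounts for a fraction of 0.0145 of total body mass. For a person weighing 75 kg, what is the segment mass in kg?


m_segment = body_mass * fraction
m_segment = 75 * 0.0145
m_segment = 1.0875


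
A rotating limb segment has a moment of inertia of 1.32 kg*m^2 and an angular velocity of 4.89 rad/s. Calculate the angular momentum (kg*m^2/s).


L = I * omega
L = 1.32 * 4.89
L = 6.4548


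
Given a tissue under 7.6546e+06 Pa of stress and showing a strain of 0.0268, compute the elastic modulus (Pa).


E = stress / strain
E = 7.6546e+06 / 0.0268
E = 2.8562e+08


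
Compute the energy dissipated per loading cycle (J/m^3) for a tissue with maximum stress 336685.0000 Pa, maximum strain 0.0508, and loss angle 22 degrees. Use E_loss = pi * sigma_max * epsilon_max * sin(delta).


E_loss = pi * sigma_max * epsilon_max * sin(delta)
delta = 22 deg = 0.3840 rad
sin(delta) = 0.3746
E_loss = pi * 336685.0000 * 0.0508 * 0.3746
E_loss = 20128.5630


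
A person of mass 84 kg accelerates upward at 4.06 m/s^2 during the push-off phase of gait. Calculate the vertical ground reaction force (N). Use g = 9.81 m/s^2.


GRF = m * (g + a)
GRF = 84 * (9.81 + 4.06)
GRF = 84 * 13.8700
GRF = 1165.0800


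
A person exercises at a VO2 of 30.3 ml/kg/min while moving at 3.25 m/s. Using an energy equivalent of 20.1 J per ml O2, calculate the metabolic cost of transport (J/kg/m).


Power per kg = VO2 * 20.1 / 60
Power per kg = 30.3 * 20.1 / 60 = 10.1505 W/kg
Cost = power_per_kg / speed
Cost = 10.1505 / 3.25
Cost = 3.1232


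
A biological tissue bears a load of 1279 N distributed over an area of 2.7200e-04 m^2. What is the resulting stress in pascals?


stress = F / A
stress = 1279 / 2.7200e-04
stress = 4.7022e+06


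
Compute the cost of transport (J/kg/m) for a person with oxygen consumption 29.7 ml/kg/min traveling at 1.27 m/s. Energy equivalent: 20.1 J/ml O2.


Power per kg = VO2 * 20.1 / 60
Power per kg = 29.7 * 20.1 / 60 = 9.9495 W/kg
Cost = power_per_kg / speed
Cost = 9.9495 / 1.27
Cost = 7.8343


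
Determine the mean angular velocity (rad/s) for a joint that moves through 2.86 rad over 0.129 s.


omega = delta_theta / delta_t
omega = 2.86 / 0.129
omega = 22.1705


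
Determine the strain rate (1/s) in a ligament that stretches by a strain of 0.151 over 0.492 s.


strain_rate = delta_strain / delta_t
strain_rate = 0.151 / 0.492
strain_rate = 0.3069


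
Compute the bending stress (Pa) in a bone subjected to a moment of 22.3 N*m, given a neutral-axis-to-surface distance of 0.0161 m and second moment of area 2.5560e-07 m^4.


sigma = M * c / I
sigma = 22.3 * 0.0161 / 2.5560e-07
M * c = 0.3590
sigma = 1.4047e+06


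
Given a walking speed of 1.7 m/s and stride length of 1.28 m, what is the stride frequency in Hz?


f = v / stride_length
f = 1.7 / 1.28
f = 1.3281


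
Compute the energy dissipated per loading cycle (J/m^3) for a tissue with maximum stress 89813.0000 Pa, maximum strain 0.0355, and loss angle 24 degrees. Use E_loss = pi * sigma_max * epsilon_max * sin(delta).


E_loss = pi * sigma_max * epsilon_max * sin(delta)
delta = 24 deg = 0.4189 rad
sin(delta) = 0.4067
E_loss = pi * 89813.0000 * 0.0355 * 0.4067
E_loss = 4074.0910


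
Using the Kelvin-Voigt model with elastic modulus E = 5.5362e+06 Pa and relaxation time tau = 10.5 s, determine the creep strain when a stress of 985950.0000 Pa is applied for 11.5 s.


epsilon(t) = (sigma/E) * (1 - exp(-t/tau))
sigma/E = 985950.0000 / 5.5362e+06 = 0.1781
exp(-t/tau) = exp(-11.5 / 10.5) = 0.3345
epsilon = 0.1781 * (1 - 0.3345)
epsilon = 0.1185


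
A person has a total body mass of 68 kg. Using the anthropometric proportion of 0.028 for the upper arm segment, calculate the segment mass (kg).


m_segment = body_mass * fraction
m_segment = 68 * 0.028
m_segment = 1.9040


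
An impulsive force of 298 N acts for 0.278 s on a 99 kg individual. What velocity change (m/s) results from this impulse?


J = F * dt = 298 * 0.278 = 82.8440 N*s
delta_v = J / m
delta_v = 82.8440 / 99
delta_v = 0.8368


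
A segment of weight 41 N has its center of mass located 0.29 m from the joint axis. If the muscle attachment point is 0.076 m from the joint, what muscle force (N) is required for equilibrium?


F_muscle = W * d_load / d_muscle
F_muscle = 41 * 0.29 / 0.076
Numerator = 11.8900
F_muscle = 156.4474


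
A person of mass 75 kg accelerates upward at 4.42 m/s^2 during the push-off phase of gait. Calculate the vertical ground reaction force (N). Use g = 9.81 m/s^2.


GRF = m * (g + a)
GRF = 75 * (9.81 + 4.42)
GRF = 75 * 14.2300
GRF = 1067.2500


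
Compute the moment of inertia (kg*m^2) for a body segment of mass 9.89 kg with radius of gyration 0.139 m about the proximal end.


I = m * k^2
I = 9.89 * 0.139^2
k^2 = 0.0193
I = 0.1911


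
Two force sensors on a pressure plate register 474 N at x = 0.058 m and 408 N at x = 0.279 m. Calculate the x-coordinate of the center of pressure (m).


COP_x = (F1*x1 + F2*x2) / (F1 + F2)
COP_x = (474*0.058 + 408*0.279) / (474 + 408)
Numerator = 141.3240
Denominator = 882
COP_x = 0.1602


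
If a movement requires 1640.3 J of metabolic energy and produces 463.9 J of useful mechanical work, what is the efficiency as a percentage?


eta = (W_mech / E_meta) * 100
eta = (463.9 / 1640.3) * 100
ratio = 0.2828
eta = 28.2814


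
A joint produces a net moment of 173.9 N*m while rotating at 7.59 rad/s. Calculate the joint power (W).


P = M * omega
P = 173.9 * 7.59
P = 1319.9010


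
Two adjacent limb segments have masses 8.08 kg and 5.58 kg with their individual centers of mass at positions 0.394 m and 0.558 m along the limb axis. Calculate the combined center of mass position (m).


COM = (m1*x1 + m2*x2) / (m1 + m2)
COM = (8.08*0.394 + 5.58*0.558) / (8.08 + 5.58)
Numerator = 6.2972
Denominator = 13.6600
COM = 0.4610


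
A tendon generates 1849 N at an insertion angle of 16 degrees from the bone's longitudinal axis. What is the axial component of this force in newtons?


F_eff = F_tendon * cos(theta)
theta = 16 deg = 0.2793 rad
cos(theta) = 0.9613
F_eff = 1849 * 0.9613
F_eff = 1777.3729


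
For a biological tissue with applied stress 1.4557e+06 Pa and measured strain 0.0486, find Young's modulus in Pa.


E = stress / strain
E = 1.4557e+06 / 0.0486
E = 2.9953e+07


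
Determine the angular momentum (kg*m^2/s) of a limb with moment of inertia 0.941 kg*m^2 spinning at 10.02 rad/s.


L = I * omega
L = 0.941 * 10.02
L = 9.4288


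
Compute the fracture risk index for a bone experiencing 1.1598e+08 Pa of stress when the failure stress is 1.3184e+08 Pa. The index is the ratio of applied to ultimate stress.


FRI = applied / ultimate
FRI = 1.1598e+08 / 1.3184e+08
FRI = 0.8797


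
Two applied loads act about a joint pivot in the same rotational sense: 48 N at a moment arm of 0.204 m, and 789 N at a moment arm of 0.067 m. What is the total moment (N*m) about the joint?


M = F1 * d1 + F2 * d2
M = 48 * 0.204 + 789 * 0.067
M = 9.7920 + 52.8630
M = 62.6550


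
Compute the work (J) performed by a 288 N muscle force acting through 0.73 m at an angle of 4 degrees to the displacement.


W = F * d * cos(theta)
theta = 4 deg = 0.0698 rad
cos(theta) = 0.9976
W = 288 * 0.73 * 0.9976
W = 209.7279


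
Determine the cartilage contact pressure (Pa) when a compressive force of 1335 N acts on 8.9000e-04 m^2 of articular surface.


P = F / A
P = 1335 / 8.9000e-04
P = 1.5000e+06


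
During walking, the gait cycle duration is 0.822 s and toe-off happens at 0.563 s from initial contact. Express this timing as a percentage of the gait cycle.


pct = (event_time / cycle_time) * 100
pct = (0.563 / 0.822) * 100
ratio = 0.6849
pct = 68.4915


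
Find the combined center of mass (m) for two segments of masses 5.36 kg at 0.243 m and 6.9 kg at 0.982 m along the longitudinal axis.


COM = (m1*x1 + m2*x2) / (m1 + m2)
COM = (5.36*0.243 + 6.9*0.982) / (5.36 + 6.9)
Numerator = 8.0783
Denominator = 12.2600
COM = 0.6589


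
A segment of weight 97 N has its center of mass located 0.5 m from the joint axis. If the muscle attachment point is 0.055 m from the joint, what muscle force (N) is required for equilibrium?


F_muscle = W * d_load / d_muscle
F_muscle = 97 * 0.5 / 0.055
Numerator = 48.5000
F_muscle = 881.8182


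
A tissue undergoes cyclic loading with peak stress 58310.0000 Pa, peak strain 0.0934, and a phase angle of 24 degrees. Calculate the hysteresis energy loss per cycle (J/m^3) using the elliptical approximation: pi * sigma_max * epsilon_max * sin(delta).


E_loss = pi * sigma_max * epsilon_max * sin(delta)
delta = 24 deg = 0.4189 rad
sin(delta) = 0.4067
E_loss = pi * 58310.0000 * 0.0934 * 0.4067
E_loss = 6959.1002


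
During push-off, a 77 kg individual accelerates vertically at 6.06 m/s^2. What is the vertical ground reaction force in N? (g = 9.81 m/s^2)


GRF = m * (g + a)
GRF = 77 * (9.81 + 6.06)
GRF = 77 * 15.8700
GRF = 1221.9900


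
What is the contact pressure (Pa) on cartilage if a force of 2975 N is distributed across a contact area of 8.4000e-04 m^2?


P = F / A
P = 2975 / 8.4000e-04
P = 3.5417e+06


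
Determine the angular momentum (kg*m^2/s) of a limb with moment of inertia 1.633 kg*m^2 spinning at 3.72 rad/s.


L = I * omega
L = 1.633 * 3.72
L = 6.0748


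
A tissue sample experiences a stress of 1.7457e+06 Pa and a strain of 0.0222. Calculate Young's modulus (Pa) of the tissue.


E = stress / strain
E = 1.7457e+06 / 0.0222
E = 7.8635e+07


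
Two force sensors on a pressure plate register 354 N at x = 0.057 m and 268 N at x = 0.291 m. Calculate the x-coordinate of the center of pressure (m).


COP_x = (F1*x1 + F2*x2) / (F1 + F2)
COP_x = (354*0.057 + 268*0.291) / (354 + 268)
Numerator = 98.1660
Denominator = 622
COP_x = 0.1578


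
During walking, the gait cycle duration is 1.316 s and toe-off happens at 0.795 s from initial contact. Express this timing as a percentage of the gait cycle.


pct = (event_time / cycle_time) * 100
pct = (0.795 / 1.316) * 100
ratio = 0.6041
pct = 60.4103


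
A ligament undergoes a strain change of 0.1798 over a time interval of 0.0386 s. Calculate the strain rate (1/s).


strain_rate = delta_strain / delta_t
strain_rate = 0.1798 / 0.0386
strain_rate = 4.6580


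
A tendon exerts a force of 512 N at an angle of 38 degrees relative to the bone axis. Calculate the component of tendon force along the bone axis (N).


F_eff = F_tendon * cos(theta)
theta = 38 deg = 0.6632 rad
cos(theta) = 0.7880
F_eff = 512 * 0.7880
F_eff = 403.4615


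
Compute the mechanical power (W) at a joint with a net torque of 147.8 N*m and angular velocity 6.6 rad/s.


P = M * omega
P = 147.8 * 6.6
P = 975.4800


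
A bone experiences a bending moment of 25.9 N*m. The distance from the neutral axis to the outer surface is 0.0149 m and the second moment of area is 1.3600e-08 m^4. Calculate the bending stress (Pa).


sigma = M * c / I
sigma = 25.9 * 0.0149 / 1.3600e-08
M * c = 0.3859
sigma = 2.8376e+07


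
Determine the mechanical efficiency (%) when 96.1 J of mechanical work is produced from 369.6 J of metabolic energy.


eta = (W_mech / E_meta) * 100
eta = (96.1 / 369.6) * 100
ratio = 0.2600
eta = 26.0011


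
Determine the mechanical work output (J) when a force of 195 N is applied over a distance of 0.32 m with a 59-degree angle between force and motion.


W = F * d * cos(theta)
theta = 59 deg = 1.0297 rad
cos(theta) = 0.5150
W = 195 * 0.32 * 0.5150
W = 32.1384


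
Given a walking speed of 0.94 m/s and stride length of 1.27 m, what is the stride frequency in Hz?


f = v / stride_length
f = 0.94 / 1.27
f = 0.7402


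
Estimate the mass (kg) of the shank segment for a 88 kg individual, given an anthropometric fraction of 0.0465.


m_segment = body_mass * fraction
m_segment = 88 * 0.0465
m_segment = 4.0920


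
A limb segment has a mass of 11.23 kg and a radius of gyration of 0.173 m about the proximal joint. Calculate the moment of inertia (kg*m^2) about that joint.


I = m * k^2
I = 11.23 * 0.173^2
k^2 = 0.0299
I = 0.3361


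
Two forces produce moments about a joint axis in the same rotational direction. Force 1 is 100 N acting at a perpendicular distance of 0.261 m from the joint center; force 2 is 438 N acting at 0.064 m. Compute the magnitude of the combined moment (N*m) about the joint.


M = F1 * d1 + F2 * d2
M = 100 * 0.261 + 438 * 0.064
M = 26.1000 + 28.0320
M = 54.1320


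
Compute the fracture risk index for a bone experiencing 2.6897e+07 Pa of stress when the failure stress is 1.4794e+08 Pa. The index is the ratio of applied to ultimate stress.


FRI = applied / ultimate
FRI = 2.6897e+07 / 1.4794e+08
FRI = 0.1818


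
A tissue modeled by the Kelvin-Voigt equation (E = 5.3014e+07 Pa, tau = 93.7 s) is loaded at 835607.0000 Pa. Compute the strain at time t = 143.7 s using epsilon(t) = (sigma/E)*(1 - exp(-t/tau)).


epsilon(t) = (sigma/E) * (1 - exp(-t/tau))
sigma/E = 835607.0000 / 5.3014e+07 = 0.0158
exp(-t/tau) = exp(-143.7 / 93.7) = 0.2158
epsilon = 0.0158 * (1 - 0.2158)
epsilon = 0.0124


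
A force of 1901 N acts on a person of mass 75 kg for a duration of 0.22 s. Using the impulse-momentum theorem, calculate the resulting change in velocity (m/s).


J = F * dt = 1901 * 0.22 = 418.2200 N*s
delta_v = J / m
delta_v = 418.2200 / 75
delta_v = 5.5763


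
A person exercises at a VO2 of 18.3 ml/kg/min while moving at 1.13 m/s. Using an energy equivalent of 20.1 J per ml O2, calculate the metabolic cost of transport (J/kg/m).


Power per kg = VO2 * 20.1 / 60
Power per kg = 18.3 * 20.1 / 60 = 6.1305 W/kg
Cost = power_per_kg / speed
Cost = 6.1305 / 1.13
Cost = 5.4252


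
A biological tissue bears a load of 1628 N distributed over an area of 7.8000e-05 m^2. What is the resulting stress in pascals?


stress = F / A
stress = 1628 / 7.8000e-05
stress = 2.0872e+07


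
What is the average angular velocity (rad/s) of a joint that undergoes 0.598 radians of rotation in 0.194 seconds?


omega = delta_theta / delta_t
omega = 0.598 / 0.194
omega = 3.0825


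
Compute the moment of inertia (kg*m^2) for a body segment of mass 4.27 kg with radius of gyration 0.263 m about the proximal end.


I = m * k^2
I = 4.27 * 0.263^2
k^2 = 0.0692
I = 0.2954


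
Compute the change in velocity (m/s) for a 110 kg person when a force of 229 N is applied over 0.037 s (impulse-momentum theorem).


J = F * dt = 229 * 0.037 = 8.4730 N*s
delta_v = J / m
delta_v = 8.4730 / 110
delta_v = 0.0770


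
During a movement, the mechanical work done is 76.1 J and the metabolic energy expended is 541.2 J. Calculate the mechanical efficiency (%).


eta = (W_mech / E_meta) * 100
eta = (76.1 / 541.2) * 100
ratio = 0.1406
eta = 14.0613


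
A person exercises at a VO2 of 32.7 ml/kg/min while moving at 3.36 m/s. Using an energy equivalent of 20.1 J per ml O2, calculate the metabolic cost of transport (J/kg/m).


Power per kg = VO2 * 20.1 / 60
Power per kg = 32.7 * 20.1 / 60 = 10.9545 W/kg
Cost = power_per_kg / speed
Cost = 10.9545 / 3.36
Cost = 3.2603


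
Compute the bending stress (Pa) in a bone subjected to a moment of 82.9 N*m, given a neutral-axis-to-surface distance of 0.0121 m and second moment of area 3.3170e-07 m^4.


sigma = M * c / I
sigma = 82.9 * 0.0121 / 3.3170e-07
M * c = 1.0031
sigma = 3.0241e+06


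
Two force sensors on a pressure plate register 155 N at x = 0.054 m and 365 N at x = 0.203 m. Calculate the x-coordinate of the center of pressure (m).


COP_x = (F1*x1 + F2*x2) / (F1 + F2)
COP_x = (155*0.054 + 365*0.203) / (155 + 365)
Numerator = 82.4650
Denominator = 520
COP_x = 0.1586


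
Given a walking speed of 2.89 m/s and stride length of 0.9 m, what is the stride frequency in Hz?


f = v / stride_length
f = 2.89 / 0.9
f = 3.2111


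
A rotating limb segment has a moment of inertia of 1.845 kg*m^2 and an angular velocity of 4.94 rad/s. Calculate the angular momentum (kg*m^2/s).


L = I * omega
L = 1.845 * 4.94
L = 9.1143


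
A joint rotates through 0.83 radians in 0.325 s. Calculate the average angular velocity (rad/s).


omega = delta_theta / delta_t
omega = 0.83 / 0.325
omega = 2.5538


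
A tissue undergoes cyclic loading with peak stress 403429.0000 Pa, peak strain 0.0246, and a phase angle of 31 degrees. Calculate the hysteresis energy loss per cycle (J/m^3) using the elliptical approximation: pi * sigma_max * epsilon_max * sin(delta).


E_loss = pi * sigma_max * epsilon_max * sin(delta)
delta = 31 deg = 0.5411 rad
sin(delta) = 0.5150
E_loss = pi * 403429.0000 * 0.0246 * 0.5150
E_loss = 16057.9991


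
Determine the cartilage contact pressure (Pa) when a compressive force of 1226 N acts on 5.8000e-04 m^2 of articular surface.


P = F / A
P = 1226 / 5.8000e-04
P = 2.1138e+06


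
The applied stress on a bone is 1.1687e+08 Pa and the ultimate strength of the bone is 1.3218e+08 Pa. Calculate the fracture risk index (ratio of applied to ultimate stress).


FRI = applied / ultimate
FRI = 1.1687e+08 / 1.3218e+08
FRI = 0.8842


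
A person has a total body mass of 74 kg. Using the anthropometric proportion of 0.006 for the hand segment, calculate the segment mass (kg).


m_segment = body_mass * fraction
m_segment = 74 * 0.006
m_segment = 0.4440


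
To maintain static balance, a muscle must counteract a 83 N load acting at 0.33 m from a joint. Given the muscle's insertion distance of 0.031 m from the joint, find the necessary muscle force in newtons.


F_muscle = W * d_load / d_muscle
F_muscle = 83 * 0.33 / 0.031
Numerator = 27.3900
F_muscle = 883.5484


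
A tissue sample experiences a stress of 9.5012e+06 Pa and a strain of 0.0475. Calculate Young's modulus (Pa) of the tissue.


E = stress / strain
E = 9.5012e+06 / 0.0475
E = 2.0003e+08


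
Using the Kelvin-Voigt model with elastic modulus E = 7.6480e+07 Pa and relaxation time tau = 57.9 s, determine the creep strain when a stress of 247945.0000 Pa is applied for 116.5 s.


epsilon(t) = (sigma/E) * (1 - exp(-t/tau))
sigma/E = 247945.0000 / 7.6480e+07 = 0.0032
exp(-t/tau) = exp(-116.5 / 57.9) = 0.1337
epsilon = 0.0032 * (1 - 0.1337)
epsilon = 0.0028


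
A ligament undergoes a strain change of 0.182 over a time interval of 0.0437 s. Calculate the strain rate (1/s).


strain_rate = delta_strain / delta_t
strain_rate = 0.182 / 0.0437
strain_rate = 4.1648


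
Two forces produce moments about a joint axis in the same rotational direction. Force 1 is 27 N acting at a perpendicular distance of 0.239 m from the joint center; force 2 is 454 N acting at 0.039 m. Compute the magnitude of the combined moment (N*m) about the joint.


M = F1 * d1 + F2 * d2
M = 27 * 0.239 + 454 * 0.039
M = 6.4530 + 17.7060
M = 24.1590


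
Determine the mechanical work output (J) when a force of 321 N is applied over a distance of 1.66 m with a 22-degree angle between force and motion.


W = F * d * cos(theta)
theta = 22 deg = 0.3840 rad
cos(theta) = 0.9272
W = 321 * 1.66 * 0.9272
W = 494.0592


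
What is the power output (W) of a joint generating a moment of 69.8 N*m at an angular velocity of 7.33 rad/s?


P = M * omega
P = 69.8 * 7.33
P = 511.6340


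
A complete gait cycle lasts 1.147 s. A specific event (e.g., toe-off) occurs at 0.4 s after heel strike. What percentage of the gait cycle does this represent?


pct = (event_time / cycle_time) * 100
pct = (0.4 / 1.147) * 100
ratio = 0.3487
pct = 34.8736


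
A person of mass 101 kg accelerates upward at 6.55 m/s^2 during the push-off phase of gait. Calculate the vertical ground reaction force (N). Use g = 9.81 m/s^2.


GRF = m * (g + a)
GRF = 101 * (9.81 + 6.55)
GRF = 101 * 16.3600
GRF = 1652.3600


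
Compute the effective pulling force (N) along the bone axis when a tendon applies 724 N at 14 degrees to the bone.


F_eff = F_tendon * cos(theta)
theta = 14 deg = 0.2443 rad
cos(theta) = 0.9703
F_eff = 724 * 0.9703
F_eff = 702.4941


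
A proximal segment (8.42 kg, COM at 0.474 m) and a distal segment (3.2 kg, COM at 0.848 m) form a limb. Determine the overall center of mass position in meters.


COM = (m1*x1 + m2*x2) / (m1 + m2)
COM = (8.42*0.474 + 3.2*0.848) / (8.42 + 3.2)
Numerator = 6.7047
Denominator = 11.6200
COM = 0.5770


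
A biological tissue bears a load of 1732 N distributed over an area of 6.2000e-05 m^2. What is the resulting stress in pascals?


stress = F / A
stress = 1732 / 6.2000e-05
stress = 2.7935e+07


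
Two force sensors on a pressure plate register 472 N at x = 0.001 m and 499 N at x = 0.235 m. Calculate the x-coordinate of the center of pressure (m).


COP_x = (F1*x1 + F2*x2) / (F1 + F2)
COP_x = (472*0.001 + 499*0.235) / (472 + 499)
Numerator = 117.7370
Denominator = 971
COP_x = 0.1213


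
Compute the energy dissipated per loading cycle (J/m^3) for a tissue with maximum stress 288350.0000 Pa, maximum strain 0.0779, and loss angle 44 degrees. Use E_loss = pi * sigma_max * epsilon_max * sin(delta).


E_loss = pi * sigma_max * epsilon_max * sin(delta)
delta = 44 deg = 0.7679 rad
sin(delta) = 0.6947
E_loss = pi * 288350.0000 * 0.0779 * 0.6947
E_loss = 49020.5929


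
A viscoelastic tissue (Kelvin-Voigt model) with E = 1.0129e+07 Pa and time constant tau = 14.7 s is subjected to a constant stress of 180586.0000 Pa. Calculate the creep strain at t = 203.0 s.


epsilon(t) = (sigma/E) * (1 - exp(-t/tau))
sigma/E = 180586.0000 / 1.0129e+07 = 0.0178
exp(-t/tau) = exp(-203.0 / 14.7) = 1.0060e-06
epsilon = 0.0178 * (1 - 1.0060e-06)
epsilon = 0.0178


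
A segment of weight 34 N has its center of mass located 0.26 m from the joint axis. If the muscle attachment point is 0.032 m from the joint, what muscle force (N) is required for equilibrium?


F_muscle = W * d_load / d_muscle
F_muscle = 34 * 0.26 / 0.032
Numerator = 8.8400
F_muscle = 276.2500


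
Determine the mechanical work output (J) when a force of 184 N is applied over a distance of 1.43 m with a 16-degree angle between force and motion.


W = F * d * cos(theta)
theta = 16 deg = 0.2793 rad
cos(theta) = 0.9613
W = 184 * 1.43 * 0.9613
W = 252.9272


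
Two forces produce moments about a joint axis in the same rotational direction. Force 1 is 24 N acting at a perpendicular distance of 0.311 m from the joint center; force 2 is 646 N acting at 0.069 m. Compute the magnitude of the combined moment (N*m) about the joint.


M = F1 * d1 + F2 * d2
M = 24 * 0.311 + 646 * 0.069
M = 7.4640 + 44.5740
M = 52.0380


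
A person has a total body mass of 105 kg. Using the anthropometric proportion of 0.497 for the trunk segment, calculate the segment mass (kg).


m_segment = body_mass * fraction
m_segment = 105 * 0.497
m_segment = 52.1850


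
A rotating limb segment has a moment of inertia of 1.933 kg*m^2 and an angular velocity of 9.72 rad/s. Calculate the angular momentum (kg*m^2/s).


L = I * omega
L = 1.933 * 9.72
L = 18.7888


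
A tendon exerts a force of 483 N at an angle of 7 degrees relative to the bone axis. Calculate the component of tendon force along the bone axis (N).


F_eff = F_tendon * cos(theta)
theta = 7 deg = 0.1222 rad
cos(theta) = 0.9925
F_eff = 483 * 0.9925
F_eff = 479.3998


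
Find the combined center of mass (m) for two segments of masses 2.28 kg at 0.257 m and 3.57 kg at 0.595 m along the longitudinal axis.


COM = (m1*x1 + m2*x2) / (m1 + m2)
COM = (2.28*0.257 + 3.57*0.595) / (2.28 + 3.57)
Numerator = 2.7101
Denominator = 5.8500
COM = 0.4633


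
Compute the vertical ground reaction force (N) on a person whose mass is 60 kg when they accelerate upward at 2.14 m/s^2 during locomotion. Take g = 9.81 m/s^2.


GRF = m * (g + a)
GRF = 60 * (9.81 + 2.14)
GRF = 60 * 11.9500
GRF = 717.0000


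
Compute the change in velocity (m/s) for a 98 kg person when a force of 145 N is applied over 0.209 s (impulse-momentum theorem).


J = F * dt = 145 * 0.209 = 30.3050 N*s
delta_v = J / m
delta_v = 30.3050 / 98
delta_v = 0.3092


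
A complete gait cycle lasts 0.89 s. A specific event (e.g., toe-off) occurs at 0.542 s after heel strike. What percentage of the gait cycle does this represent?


pct = (event_time / cycle_time) * 100
pct = (0.542 / 0.89) * 100
ratio = 0.6090
pct = 60.8989


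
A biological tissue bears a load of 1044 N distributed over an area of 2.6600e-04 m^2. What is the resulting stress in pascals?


stress = F / A
stress = 1044 / 2.6600e-04
stress = 3.9248e+06


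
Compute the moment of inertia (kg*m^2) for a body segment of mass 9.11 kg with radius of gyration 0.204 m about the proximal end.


I = m * k^2
I = 9.11 * 0.204^2
k^2 = 0.0416
I = 0.3791


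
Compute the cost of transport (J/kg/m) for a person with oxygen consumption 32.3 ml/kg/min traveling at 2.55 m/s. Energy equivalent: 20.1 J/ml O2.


Power per kg = VO2 * 20.1 / 60
Power per kg = 32.3 * 20.1 / 60 = 10.8205 W/kg
Cost = power_per_kg / speed
Cost = 10.8205 / 2.55
Cost = 4.2433


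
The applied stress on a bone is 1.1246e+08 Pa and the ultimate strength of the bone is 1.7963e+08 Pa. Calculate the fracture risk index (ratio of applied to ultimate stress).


FRI = applied / ultimate
FRI = 1.1246e+08 / 1.7963e+08
FRI = 0.6261


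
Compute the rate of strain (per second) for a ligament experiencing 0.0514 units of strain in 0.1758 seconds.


strain_rate = delta_strain / delta_t
strain_rate = 0.0514 / 0.1758
strain_rate = 0.2924


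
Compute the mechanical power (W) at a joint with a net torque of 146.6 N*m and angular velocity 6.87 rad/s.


P = M * omega
P = 146.6 * 6.87
P = 1007.1420


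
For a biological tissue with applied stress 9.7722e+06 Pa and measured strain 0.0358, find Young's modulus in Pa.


E = stress / strain
E = 9.7722e+06 / 0.0358
E = 2.7297e+08


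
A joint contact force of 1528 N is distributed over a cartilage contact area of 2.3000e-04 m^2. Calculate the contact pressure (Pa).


P = F / A
P = 1528 / 2.3000e-04
P = 6.6435e+06


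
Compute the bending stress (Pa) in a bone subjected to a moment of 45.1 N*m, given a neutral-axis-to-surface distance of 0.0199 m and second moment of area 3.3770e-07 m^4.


sigma = M * c / I
sigma = 45.1 * 0.0199 / 3.3770e-07
M * c = 0.8975
sigma = 2.6577e+06


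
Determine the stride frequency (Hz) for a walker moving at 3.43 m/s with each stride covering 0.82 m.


f = v / stride_length
f = 3.43 / 0.82
f = 4.1829


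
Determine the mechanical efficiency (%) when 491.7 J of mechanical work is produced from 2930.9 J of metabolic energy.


eta = (W_mech / E_meta) * 100
eta = (491.7 / 2930.9) * 100
ratio = 0.1678
eta = 16.7764


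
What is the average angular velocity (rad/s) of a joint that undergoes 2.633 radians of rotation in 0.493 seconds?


omega = delta_theta / delta_t
omega = 2.633 / 0.493
omega = 5.3408


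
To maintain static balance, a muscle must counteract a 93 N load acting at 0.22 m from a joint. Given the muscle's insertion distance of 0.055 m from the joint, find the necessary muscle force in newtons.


F_muscle = W * d_load / d_muscle
F_muscle = 93 * 0.22 / 0.055
Numerator = 20.4600
F_muscle = 372.0000


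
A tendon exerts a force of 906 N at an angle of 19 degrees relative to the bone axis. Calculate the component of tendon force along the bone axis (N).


F_eff = F_tendon * cos(theta)
theta = 19 deg = 0.3316 rad
cos(theta) = 0.9455
F_eff = 906 * 0.9455
F_eff = 856.6398


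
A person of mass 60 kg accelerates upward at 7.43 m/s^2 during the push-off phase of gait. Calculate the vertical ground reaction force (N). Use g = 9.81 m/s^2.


GRF = m * (g + a)
GRF = 60 * (9.81 + 7.43)
GRF = 60 * 17.2400
GRF = 1034.4000


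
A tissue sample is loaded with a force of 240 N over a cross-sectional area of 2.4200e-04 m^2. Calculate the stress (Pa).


stress = F / A
stress = 240 / 2.4200e-04
stress = 991735.5372


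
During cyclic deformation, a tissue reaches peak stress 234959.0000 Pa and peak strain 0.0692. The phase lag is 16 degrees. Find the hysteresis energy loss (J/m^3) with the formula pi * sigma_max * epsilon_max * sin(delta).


E_loss = pi * sigma_max * epsilon_max * sin(delta)
delta = 16 deg = 0.2793 rad
sin(delta) = 0.2756
E_loss = pi * 234959.0000 * 0.0692 * 0.2756
E_loss = 14079.4642


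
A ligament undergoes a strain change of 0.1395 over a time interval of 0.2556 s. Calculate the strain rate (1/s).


strain_rate = delta_strain / delta_t
strain_rate = 0.1395 / 0.2556
strain_rate = 0.5458


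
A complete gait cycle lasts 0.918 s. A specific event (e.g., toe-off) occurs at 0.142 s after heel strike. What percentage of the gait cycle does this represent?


pct = (event_time / cycle_time) * 100
pct = (0.142 / 0.918) * 100
ratio = 0.1547
pct = 15.4684


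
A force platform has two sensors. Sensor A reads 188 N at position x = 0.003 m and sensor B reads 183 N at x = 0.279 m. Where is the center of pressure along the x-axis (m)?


COP_x = (F1*x1 + F2*x2) / (F1 + F2)
COP_x = (188*0.003 + 183*0.279) / (188 + 183)
Numerator = 51.6210
Denominator = 371
COP_x = 0.1391


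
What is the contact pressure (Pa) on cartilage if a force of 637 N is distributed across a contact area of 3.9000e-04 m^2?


P = F / A
P = 637 / 3.9000e-04
P = 1.6333e+06


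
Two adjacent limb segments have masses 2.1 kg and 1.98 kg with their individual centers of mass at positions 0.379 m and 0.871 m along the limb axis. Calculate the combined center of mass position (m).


COM = (m1*x1 + m2*x2) / (m1 + m2)
COM = (2.1*0.379 + 1.98*0.871) / (2.1 + 1.98)
Numerator = 2.5205
Denominator = 4.0800
COM = 0.6178


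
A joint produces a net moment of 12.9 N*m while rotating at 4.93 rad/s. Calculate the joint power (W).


P = M * omega
P = 12.9 * 4.93
P = 63.5970


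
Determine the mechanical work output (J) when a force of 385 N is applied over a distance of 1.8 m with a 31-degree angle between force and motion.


W = F * d * cos(theta)
theta = 31 deg = 0.5411 rad
cos(theta) = 0.8572
W = 385 * 1.8 * 0.8572
W = 594.0169


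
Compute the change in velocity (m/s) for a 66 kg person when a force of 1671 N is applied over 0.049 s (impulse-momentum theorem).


J = F * dt = 1671 * 0.049 = 81.8790 N*s
delta_v = J / m
delta_v = 81.8790 / 66
delta_v = 1.2406


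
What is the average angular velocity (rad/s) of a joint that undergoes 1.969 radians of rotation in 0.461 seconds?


omega = delta_theta / delta_t
omega = 1.969 / 0.461
omega = 4.2711


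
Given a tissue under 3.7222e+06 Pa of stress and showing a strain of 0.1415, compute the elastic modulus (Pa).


E = stress / strain
E = 3.7222e+06 / 0.1415
E = 2.6305e+07


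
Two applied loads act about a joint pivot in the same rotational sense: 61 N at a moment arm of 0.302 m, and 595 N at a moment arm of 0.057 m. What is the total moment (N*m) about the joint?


M = F1 * d1 + F2 * d2
M = 61 * 0.302 + 595 * 0.057
M = 18.4220 + 33.9150
M = 52.3370


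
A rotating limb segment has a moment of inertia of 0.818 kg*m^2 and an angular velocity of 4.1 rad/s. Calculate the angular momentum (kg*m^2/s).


L = I * omega
L = 0.818 * 4.1
L = 3.3538


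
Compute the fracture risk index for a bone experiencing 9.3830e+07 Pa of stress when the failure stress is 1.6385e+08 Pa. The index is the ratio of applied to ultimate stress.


FRI = applied / ultimate
FRI = 9.3830e+07 / 1.6385e+08
FRI = 0.5727


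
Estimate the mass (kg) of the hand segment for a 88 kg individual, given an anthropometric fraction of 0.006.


m_segment = body_mass * fraction
m_segment = 88 * 0.006
m_segment = 0.5280


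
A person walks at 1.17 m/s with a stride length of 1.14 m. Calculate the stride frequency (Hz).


f = v / stride_length
f = 1.17 / 1.14
f = 1.0263


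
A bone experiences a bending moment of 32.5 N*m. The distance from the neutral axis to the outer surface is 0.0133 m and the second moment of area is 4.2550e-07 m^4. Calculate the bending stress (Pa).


sigma = M * c / I
sigma = 32.5 * 0.0133 / 4.2550e-07
M * c = 0.4322
sigma = 1.0159e+06


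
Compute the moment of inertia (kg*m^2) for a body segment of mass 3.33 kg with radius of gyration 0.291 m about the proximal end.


I = m * k^2
I = 3.33 * 0.291^2
k^2 = 0.0847
I = 0.2820


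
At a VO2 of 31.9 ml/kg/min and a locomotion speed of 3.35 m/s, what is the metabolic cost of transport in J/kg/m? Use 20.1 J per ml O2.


Power per kg = VO2 * 20.1 / 60
Power per kg = 31.9 * 20.1 / 60 = 10.6865 W/kg
Cost = power_per_kg / speed
Cost = 10.6865 / 3.35
Cost = 3.1900


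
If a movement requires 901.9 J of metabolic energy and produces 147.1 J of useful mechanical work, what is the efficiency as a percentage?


eta = (W_mech / E_meta) * 100
eta = (147.1 / 901.9) * 100
ratio = 0.1631
eta = 16.3100


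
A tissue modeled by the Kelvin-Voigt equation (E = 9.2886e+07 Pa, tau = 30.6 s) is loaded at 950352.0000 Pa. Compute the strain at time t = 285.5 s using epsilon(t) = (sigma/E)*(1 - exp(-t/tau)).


epsilon(t) = (sigma/E) * (1 - exp(-t/tau))
sigma/E = 950352.0000 / 9.2886e+07 = 0.0102
exp(-t/tau) = exp(-285.5 / 30.6) = 8.8716e-05
epsilon = 0.0102 * (1 - 8.8716e-05)
epsilon = 0.0102


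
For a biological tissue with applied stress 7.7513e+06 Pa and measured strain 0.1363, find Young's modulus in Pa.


E = stress / strain
E = 7.7513e+06 / 0.1363
E = 5.6869e+07


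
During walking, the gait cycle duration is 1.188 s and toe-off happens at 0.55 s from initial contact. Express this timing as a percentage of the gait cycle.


pct = (event_time / cycle_time) * 100
pct = (0.55 / 1.188) * 100
ratio = 0.4630
pct = 46.2963


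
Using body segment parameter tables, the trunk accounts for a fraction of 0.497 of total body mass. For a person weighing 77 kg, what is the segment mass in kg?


m_segment = body_mass * fraction
m_segment = 77 * 0.497
m_segment = 38.2690


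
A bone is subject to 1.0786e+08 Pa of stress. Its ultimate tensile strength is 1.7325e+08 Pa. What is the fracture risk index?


FRI = applied / ultimate
FRI = 1.0786e+08 / 1.7325e+08
FRI = 0.6226


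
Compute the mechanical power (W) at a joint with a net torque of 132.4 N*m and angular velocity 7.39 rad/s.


P = M * omega
P = 132.4 * 7.39
P = 978.4360


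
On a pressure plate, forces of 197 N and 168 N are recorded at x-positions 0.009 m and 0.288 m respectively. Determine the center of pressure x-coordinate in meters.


COP_x = (F1*x1 + F2*x2) / (F1 + F2)
COP_x = (197*0.009 + 168*0.288) / (197 + 168)
Numerator = 50.1570
Denominator = 365
COP_x = 0.1374


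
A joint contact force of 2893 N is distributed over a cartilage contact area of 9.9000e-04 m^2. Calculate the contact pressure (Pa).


P = F / A
P = 2893 / 9.9000e-04
P = 2.9222e+06


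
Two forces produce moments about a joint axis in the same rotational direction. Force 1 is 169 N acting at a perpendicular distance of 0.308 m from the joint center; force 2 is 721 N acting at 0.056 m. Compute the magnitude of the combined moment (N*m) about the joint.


M = F1 * d1 + F2 * d2
M = 169 * 0.308 + 721 * 0.056
M = 52.0520 + 40.3760
M = 92.4280
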